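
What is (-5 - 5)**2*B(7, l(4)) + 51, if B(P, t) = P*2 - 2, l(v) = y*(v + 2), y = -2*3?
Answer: 1251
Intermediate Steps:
y = -6
l(v) = -12 - 6*v (l(v) = -6*(v + 2) = -6*(2 + v) = -12 - 6*v)
B(P, t) = -2 + 2*P (B(P, t) = 2*P - 2 = -2 + 2*P)
(-5 - 5)**2*B(7, l(4)) + 51 = (-5 - 5)**2*(-2 + 2*7) + 51 = (-10)**2*(-2 + 14) + 51 = 100*12 + 51 = 1200 + 51 = 1251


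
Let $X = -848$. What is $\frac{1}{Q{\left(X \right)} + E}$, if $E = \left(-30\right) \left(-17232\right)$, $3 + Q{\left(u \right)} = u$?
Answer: $\frac{1}{516109} \approx 1.9376 \cdot 10^{-6}$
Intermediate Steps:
$Q{\left(u \right)} = -3 + u$
$E = 516960$
$\frac{1}{Q{\left(X \right)} + E} = \frac{1}{\left(-3 - 848\right) + 516960} = \frac{1}{-851 + 516960} = \frac{1}{516109}$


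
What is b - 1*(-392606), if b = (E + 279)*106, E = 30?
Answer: 425360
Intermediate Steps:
b = 32754 (b = (30 + 279)*106 = 309*106 = 32754)
b - 1*(-392606) = 32754 - 1*(-392606) = 32754 + 392606 = 425360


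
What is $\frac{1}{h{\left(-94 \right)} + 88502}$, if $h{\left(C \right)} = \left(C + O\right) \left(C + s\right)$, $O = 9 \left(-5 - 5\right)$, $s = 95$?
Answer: $\frac{1}{88318} \approx 1.1323 \cdot 10^{-5}$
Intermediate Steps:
$O = -90$ ($O = 9 \left(-10\right) = -90$)
$h{\left(C \right)} = \left(-90 + C\right) \left(95 + C\right)$ ($h{\left(C \right)} = \left(C - 90\right) \left(C + 95\right) = \left(-90 + C\right) \left(95 + C\right)$)
$\frac{1}{h{\left(-94 \right)} + 88502} = \frac{1}{\left(-8550 + \left(-94\right)^{2} + 5 \left(-94\right)\right) + 88502} = \frac{1}{\left(-8550 + 8836 - 470\right) + 88502} = \frac{1}{-184 + 88502} = \frac{1}{88318}$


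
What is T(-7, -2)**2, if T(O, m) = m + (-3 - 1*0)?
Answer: 25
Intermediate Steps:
T(O, m) = -3 + m (T(O, m) = m + (-3 + 0) = m - 3 = -3 + m)
T(-7, -2)**2 = (-3 - 2)**2 = (-5)**2 = 25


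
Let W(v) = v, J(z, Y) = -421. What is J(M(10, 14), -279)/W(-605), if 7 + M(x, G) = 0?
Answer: 421/605 ≈ 0.69587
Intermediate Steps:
M(x, G) = -7 (M(x, G) = -7 + 0 = -7)
J(M(10, 14), -279)/W(-605) = -421/(-605) = -421*(-1/605) = 421/605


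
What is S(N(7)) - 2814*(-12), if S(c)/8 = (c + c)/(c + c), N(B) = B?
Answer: 33776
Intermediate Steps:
S(c) = 8 (S(c) = 8*((c + c)/(c + c)) = 8*((2*c)/((2*c))) = 8*((2*c)*(1/(2*c))) = 8*1 = 8)
S(N(7)) - 2814*(-12) = 8 - 2814*(-12) = 8 + 33768 = 33776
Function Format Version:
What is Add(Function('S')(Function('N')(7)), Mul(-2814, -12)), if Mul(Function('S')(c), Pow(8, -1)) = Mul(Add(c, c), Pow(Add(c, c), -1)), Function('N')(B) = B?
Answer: 33776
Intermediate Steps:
Function('S')(c) = 8 (Function('S')(c) = Mul(8, Mul(Add(c, c), Pow(Add(c, c), -1))) = Mul(8, Mul(Mul(2, c), Pow(Mul(2, c), -1))) = Mul(8, Mul(Mul(2, c), Mul(Rational(1, 2), Pow(c, -1)))) = Mul(8, 1) = 8)
Add(Function('S')(Function('N')(7)), Mul(-2814, -12)) = Add(8, Mul(-2814, -12)) = Add(8, 33768) = 33776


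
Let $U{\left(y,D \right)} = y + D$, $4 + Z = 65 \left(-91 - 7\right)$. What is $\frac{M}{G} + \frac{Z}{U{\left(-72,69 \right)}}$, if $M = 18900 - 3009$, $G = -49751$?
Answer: $\frac{317065201}{149253} \approx 2124.3$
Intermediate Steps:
$M = 15891$ ($M = 18900 - 3009 = 15891$)
$Z = -6374$ ($Z = -4 + 65 \left(-91 - 7\right) = -4 + 65 \left(-98\right) = -4 - 6370 = -6374$)
$U{\left(y,D \right)} = D + y$
$\frac{M}{G} + \frac{Z}{U{\left(-72,69 \right)}} = \frac{15891}{-49751} - \frac{6374}{69 - 72} = 15891 \left(- \frac{1}{49751}\right) - \frac{6374}{-3} = - \frac{15891}{49751} - - \frac{6374}{3} = - \frac{15891}{49751} + \frac{6374}{3} = \frac{317065201}{149253}$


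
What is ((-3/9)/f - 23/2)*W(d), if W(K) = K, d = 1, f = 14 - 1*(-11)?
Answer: -1727/150 ≈ -11.513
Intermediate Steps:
f = 25 (f = 14 + 11 = 25)
((-3/9)/f - 23/2)*W(d) = (-3/9/25 - 23/2)*1 = (-3*1/9*(1/25) - 23*1/2)*1 = (-1/3*1/25 - 23/2)*1 = (-1/75 - 23/2)*1 = -1727/150*1 = -1727/150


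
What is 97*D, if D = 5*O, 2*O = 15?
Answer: 7275/2 ≈ 3637.5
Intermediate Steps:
O = 15/2 (O = (½)*15 = 15/2 ≈ 7.5000)
D = 75/2 (D = 5*(15/2) = 75/2 ≈ 37.500)
97*D = 97*(75/2) = 7275/2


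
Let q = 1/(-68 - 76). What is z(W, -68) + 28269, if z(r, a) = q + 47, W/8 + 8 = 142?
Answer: 4077503/144 ≈ 28316.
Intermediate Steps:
q = -1/144 (q = 1/(-144) = -1/144 ≈ -0.0069444)
W = 1072 (W = -64 + 8*142 = -64 + 1136 = 1072)
z(r, a) = 6767/144 (z(r, a) = -1/144 + 47 = 6767/144)
z(W, -68) + 28269 = 6767/144 + 28269 = 4077503/144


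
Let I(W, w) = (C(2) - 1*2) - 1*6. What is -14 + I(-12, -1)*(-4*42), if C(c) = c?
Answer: 994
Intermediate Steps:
I(W, w) = -6 (I(W, w) = (2 - 1*2) - 1*6 = (2 - 2) - 6 = 0 - 6 = -6)
-14 + I(-12, -1)*(-4*42) = -14 - (-24)*42 = -14 - 6*(-168) = -14 + 1008 = 994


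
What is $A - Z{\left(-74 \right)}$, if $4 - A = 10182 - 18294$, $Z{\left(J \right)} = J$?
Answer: $8190$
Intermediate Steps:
$A = 8116$ ($A = 4 - \left(10182 - 18294\right) = 4 - -8112 = 4 + 8112 = 8116$)
$A - Z{\left(-74 \right)} = 8116 - -74 = 8116 + 74 = 8190$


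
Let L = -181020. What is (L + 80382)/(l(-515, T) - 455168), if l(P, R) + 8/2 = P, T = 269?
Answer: 100638/455687 ≈ 0.22085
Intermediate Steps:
l(P, R) = -4 + P
(L + 80382)/(l(-515, T) - 455168) = (-181020 + 80382)/((-4 - 515) - 455168) = -100638/(-519 - 455168) = -100638/(-455687) = -100638*(-1/455687) = 100638/455687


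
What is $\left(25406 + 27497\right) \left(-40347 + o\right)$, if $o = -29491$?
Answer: $-3694639714$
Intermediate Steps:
$\left(25406 + 27497\right) \left(-40347 + o\right) = \left(25406 + 27497\right) \left(-40347 - 29491\right) = 52903 \left(-69838\right) = -3694639714$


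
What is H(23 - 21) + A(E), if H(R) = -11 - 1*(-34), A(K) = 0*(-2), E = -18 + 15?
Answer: 23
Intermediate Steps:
E = -3
A(K) = 0
H(R) = 23 (H(R) = -11 + 34 = 23)
H(23 - 21) + A(E) = 23 + 0 = 23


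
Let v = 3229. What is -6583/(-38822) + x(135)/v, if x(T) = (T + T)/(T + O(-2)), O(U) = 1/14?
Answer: 40342801897/237048646058 ≈ 0.17019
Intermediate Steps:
O(U) = 1/14
x(T) = 2*T/(1/14 + T) (x(T) = (T + T)/(T + 1/14) = (2*T)/(1/14 + T) = 2*T/(1/14 + T))
-6583/(-38822) + x(135)/v = -6583/(-38822) + (28*135/(1 + 14*135))/3229 = -6583*(-1/38822) + (28*135/(1 + 1890))*(1/3229) = 6583/38822 + (28*135/1891)*(1/3229) = 6583/38822 + (28*135*(1/1891))*(1/3229) = 6583/38822 + (3780/1891)*(1/3229) = 6583/38822 + 3780/6106039 = 40342801897/237048646058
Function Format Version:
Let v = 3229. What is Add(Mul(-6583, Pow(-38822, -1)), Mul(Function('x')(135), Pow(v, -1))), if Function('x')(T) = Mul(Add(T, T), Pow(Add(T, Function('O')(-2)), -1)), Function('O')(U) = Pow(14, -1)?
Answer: Rational(40342801897, 237048646058) ≈ 0.17019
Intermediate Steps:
Function('O')(U) = Rational(1, 14)
Function('x')(T) = Mul(2, T, Pow(Add(Rational(1, 14), T), -1)) (Function('x')(T) = Mul(Add(T, T), Pow(Add(T, Rational(1, 14)), -1)) = Mul(Mul(2, T), Pow(Add(Rational(1, 14), T), -1)) = Mul(2, T, Pow(Add(Rational(1, 14), T), -1)))
Add(Mul(-6583, Pow(-38822, -1)), Mul(Function('x')(135), Pow(v, -1))) = Add(Mul(-6583, Pow(-38822, -1)), Mul(Mul(28, 135, Pow(Add(1, Mul(14, 135)), -1)), Pow(3229, -1))) = Add(Mul(-6583, Rational(-1, 38822)), Mul(Mul(28, 135, Pow(Add(1, 1890), -1)), Rational(1, 3229))) = Add(Rational(6583, 38822), Mul(Mul(28, 135, Pow(1891, -1)), Rational(1, 3229))) = Add(Rational(6583, 38822), Mul(Mul(28, 135, Rational(1, 1891)), Rational(1, 3229))) = Add(Rational(6583, 38822), Mul(Rational(3780, 1891), Rational(1, 3229))) = Add(Rational(6583, 38822), Rational(3780, 6106039)) = Rational(40342801897, 237048646058)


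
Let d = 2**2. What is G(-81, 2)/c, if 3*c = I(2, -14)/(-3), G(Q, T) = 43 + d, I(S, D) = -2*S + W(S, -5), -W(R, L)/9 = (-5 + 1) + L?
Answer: -423/77 ≈ -5.4935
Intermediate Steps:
d = 4
W(R, L) = 36 - 9*L (W(R, L) = -9*((-5 + 1) + L) = -9*(-4 + L) = 36 - 9*L)
I(S, D) = 81 - 2*S (I(S, D) = -2*S + (36 - 9*(-5)) = -2*S + (36 + 45) = -2*S + 81 = 81 - 2*S)
G(Q, T) = 47 (G(Q, T) = 43 + 4 = 47)
c = -77/9 (c = ((81 - 2*2)/(-3))/3 = (-(81 - 4)/3)/3 = (-1/3*77)/3 = (1/3)*(-77/3) = -77/9 ≈ -8.5556)
G(-81, 2)/c = 47/(-77/9) = 47*(-9/77) = -423/77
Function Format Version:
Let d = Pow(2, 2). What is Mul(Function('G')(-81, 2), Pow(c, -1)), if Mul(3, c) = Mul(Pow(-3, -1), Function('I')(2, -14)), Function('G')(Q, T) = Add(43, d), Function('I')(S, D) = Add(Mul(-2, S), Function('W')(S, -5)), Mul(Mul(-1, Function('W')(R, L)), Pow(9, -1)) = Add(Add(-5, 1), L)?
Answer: Rational(-423, 77) ≈ -5.4935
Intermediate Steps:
d = 4
Function('W')(R, L) = Add(36, Mul(-9, L)) (Function('W')(R, L) = Mul(-9, Add(Add(-5, 1), L)) = Mul(-9, Add(-4, L)) = Add(36, Mul(-9, L)))
Function('I')(S, D) = Add(81, Mul(-2, S)) (Function('I')(S, D) = Add(Mul(-2, S), Add(36, Mul(-9, -5))) = Add(Mul(-2, S), Add(36, 45)) = Add(Mul(-2, S), 81) = Add(81, Mul(-2, S)))
Function('G')(Q, T) = 47 (Function('G')(Q, T) = Add(43, 4) = 47)
c = Rational(-77, 9) (c = Mul(Rational(1, 3), Mul(Pow(-3, -1), Add(81, Mul(-2, 2)))) = Mul(Rational(1, 3), Mul(Rational(-1, 3), Add(81, -4))) = Mul(Rational(1, 3), Mul(Rational(-1, 3), 77)) = Mul(Rational(1, 3), Rational(-77, 3)) = Rational(-77, 9) ≈ -8.5556)
Mul(Function('G')(-81, 2), Pow(c, -1)) = Mul(47, Pow(Rational(-77, 9), -1)) = Mul(47, Rational(-9, 77)) = Rational(-423, 77)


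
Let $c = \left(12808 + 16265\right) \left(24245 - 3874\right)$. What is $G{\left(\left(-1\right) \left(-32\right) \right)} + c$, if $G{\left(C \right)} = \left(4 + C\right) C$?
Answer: $592247235$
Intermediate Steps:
$c = 592246083$ ($c = 29073 \cdot 20371 = 592246083$)
$G{\left(C \right)} = C \left(4 + C\right)$
$G{\left(\left(-1\right) \left(-32\right) \right)} + c = \left(-1\right) \left(-32\right) \left(4 - -32\right) + 592246083 = 32 \left(4 + 32\right) + 592246083 = 32 \cdot 36 + 592246083 = 1152 + 592246083 = 592247235$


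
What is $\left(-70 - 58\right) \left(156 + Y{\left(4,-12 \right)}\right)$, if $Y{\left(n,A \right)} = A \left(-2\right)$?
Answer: $-23040$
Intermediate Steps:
$Y{\left(n,A \right)} = - 2 A$
$\left(-70 - 58\right) \left(156 + Y{\left(4,-12 \right)}\right) = \left(-70 - 58\right) \left(156 - -24\right) = - 128 \left(156 + 24\right) = \left(-128\right) 180 = -23040$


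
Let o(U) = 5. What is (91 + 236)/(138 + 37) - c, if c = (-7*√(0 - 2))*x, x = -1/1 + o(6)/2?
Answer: 327/175 + 21*I*√2/2 ≈ 1.8686 + 14.849*I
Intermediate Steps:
x = 3/2 (x = -1/1 + 5/2 = -1*1 + 5*(½) = -1 + 5/2 = 3/2 ≈ 1.5000)
c = -21*I*√2/2 (c = -7*√(0 - 2)*(3/2) = -7*I*√2*(3/2) = -21*I*√2/2 ≈ -14.849*I)
(91 + 236)/(138 + 37) - c = (91 + 236)/(138 + 37) - (-21)*I*√2/2 = 327/175 + 21*I*√2/2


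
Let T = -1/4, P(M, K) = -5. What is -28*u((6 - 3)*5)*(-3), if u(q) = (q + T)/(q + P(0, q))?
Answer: 1239/10 ≈ 123.90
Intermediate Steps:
T = -¼ (T = -1*¼ = -¼ ≈ -0.25000)
u(q) = (-¼ + q)/(-5 + q) (u(q) = (q - ¼)/(q - 5) = (-¼ + q)/(-5 + q))
-28*u((6 - 3)*5)*(-3) = -28*(-¼ + (6 - 3)*5)/(-5 + (6 - 3)*5)*(-3) = -28*(-¼ + 3*5)/(-5 + 3*5)*(-3) = -28*(-¼ + 15)/(-5 + 15)*(-3) = -28*59/(10*4)*(-3) = -14*59/(5*4)*(-3) = -28*59/40*(-3) = -413/10*(-3) = 1239/10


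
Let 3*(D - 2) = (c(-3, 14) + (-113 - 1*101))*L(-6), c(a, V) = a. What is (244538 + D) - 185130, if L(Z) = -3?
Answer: 59627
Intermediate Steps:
D = 219 (D = 2 + ((-3 + (-113 - 1*101))*(-3))/3 = 2 + ((-3 + (-113 - 101))*(-3))/3 = 2 + ((-3 - 214)*(-3))/3 = 2 + (-217*(-3))/3 = 2 + (1/3)*651 = 2 + 217 = 219)
(244538 + D) - 185130 = (244538 + 219) - 185130 = 244757 - 185130 = 59627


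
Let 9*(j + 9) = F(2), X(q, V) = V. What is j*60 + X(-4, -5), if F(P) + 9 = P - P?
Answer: -605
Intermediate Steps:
F(P) = -9 (F(P) = -9 + (P - P) = -9 + 0 = -9)
j = -10 (j = -9 + (⅑)*(-9) = -9 - 1 = -10)
j*60 + X(-4, -5) = -10*60 - 5 = -600 - 5 = -605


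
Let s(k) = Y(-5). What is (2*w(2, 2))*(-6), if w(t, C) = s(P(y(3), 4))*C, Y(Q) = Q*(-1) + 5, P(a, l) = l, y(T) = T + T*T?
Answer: -240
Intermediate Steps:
y(T) = T + T²
Y(Q) = 5 - Q (Y(Q) = -Q + 5 = 5 - Q)
s(k) = 10 (s(k) = 5 - 1*(-5) = 5 + 5 = 10)
w(t, C) = 10*C
(2*w(2, 2))*(-6) = (2*(10*2))*(-6) = (2*20)*(-6) = 40*(-6) = -240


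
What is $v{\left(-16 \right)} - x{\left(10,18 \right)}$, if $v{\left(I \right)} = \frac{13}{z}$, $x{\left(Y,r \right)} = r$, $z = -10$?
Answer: $- \frac{193}{10} \approx -19.3$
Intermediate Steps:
$v{\left(I \right)} = - \frac{13}{10}$ ($v{\left(I \right)} = \frac{13}{-10} = 13 \left(- \frac{1}{10}\right) = - \frac{13}{10}$)
$v{\left(-16 \right)} - x{\left(10,18 \right)} = - \frac{13}{10} - 18 = - \frac{193}{10}$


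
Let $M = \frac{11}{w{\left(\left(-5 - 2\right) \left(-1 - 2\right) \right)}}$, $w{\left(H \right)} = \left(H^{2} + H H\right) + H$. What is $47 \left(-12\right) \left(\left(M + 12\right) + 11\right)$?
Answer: $- \frac{3906640}{301} \approx -12979.0$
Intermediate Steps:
$w{\left(H \right)} = H + 2 H^{2}$ ($w{\left(H \right)} = \left(H^{2} + H^{2}\right) + H = 2 H^{2} + H = H + 2 H^{2}$)
$M = \frac{11}{903}$ ($M = \frac{11}{\left(-5 - 2\right) \left(-1 - 2\right) \left(1 + 2 \left(-5 - 2\right) \left(-1 - 2\right)\right)} = \frac{11}{\left(-7\right) \left(-3\right) \left(1 + 2 \left(\left(-7\right) \left(-3\right)\right)\right)} = \frac{11}{21 \left(1 + 2 \cdot 21\right)} = \frac{11}{21 \left(1 + 42\right)} = \frac{11}{21 \cdot 43} = \frac{11}{903} \approx 0.012182$)
$47 \left(-12\right) \left(\left(M + 12\right) + 11\right) = 47 \left(-12\right) \left(\left(\frac{11}{903} + 12\right) + 11\right) = - 564 \left(\frac{10847}{903} + 11\right) = \left(-564\right) \frac{20780}{903} = - \frac{3906640}{301}$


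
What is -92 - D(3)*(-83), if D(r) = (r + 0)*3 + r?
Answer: 904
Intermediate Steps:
D(r) = 4*r (D(r) = r*3 + r = 3*r + r = 4*r)
-92 - D(3)*(-83) = -92 - 4*3*(-83) = -92 - 1*12*(-83) = -92 - 12*(-83) = -92 + 996 = 904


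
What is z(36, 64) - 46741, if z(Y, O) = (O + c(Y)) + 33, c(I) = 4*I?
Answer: -46500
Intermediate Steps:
z(Y, O) = 33 + O + 4*Y (z(Y, O) = (O + 4*Y) + 33 = 33 + O + 4*Y)
z(36, 64) - 46741 = (33 + 64 + 4*36) - 46741 = (33 + 64 + 144) - 46741 = 241 - 46741 = -46500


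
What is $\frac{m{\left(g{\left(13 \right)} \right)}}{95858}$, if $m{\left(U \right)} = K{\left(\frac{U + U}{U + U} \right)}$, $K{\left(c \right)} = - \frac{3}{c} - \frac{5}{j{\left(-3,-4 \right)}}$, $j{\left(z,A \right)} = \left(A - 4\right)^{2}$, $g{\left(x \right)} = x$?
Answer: $- \frac{197}{6134912} \approx -3.2111 \cdot 10^{-5}$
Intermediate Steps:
$j{\left(z,A \right)} = \left(-4 + A\right)^{2}$
$K{\left(c \right)} = - \frac{5}{64} - \frac{3}{c}$ ($K{\left(c \right)} = - \frac{3}{c} - \frac{5}{\left(-4 - 4\right)^{2}} = - \frac{3}{c} - \frac{5}{\left(-8\right)^{2}} = - \frac{3}{c} - \frac{5}{64} = - \frac{5}{64} - \frac{3}{c}$)
$m{\left(U \right)} = - \frac{197}{64}$ ($m{\left(U \right)} = - \frac{5}{64} - \frac{3}{\left(U + U\right) \frac{1}{U + U}} = - \frac{5}{64} - \frac{3}{2 U \frac{1}{2 U}} = - \frac{5}{64} - \frac{3}{1} = - \frac{5}{64} - 3 = - \frac{197}{64}$)
$\frac{m{\left(g{\left(13 \right)} \right)}}{95858} = - \frac{197}{64 \cdot 95858} = \left(- \frac{197}{64}\right) \frac{1}{95858} = - \frac{197}{6134912}$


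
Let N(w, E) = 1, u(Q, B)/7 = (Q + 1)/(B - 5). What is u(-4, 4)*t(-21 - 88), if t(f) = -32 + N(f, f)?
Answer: -651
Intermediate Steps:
u(Q, B) = 7*(1 + Q)/(-5 + B) (u(Q, B) = 7*((Q + 1)/(B - 5)) = 7*((1 + Q)/(-5 + B)) = 7*(1 + Q)/(-5 + B))
t(f) = -31 (t(f) = -32 + 1 = -31)
u(-4, 4)*t(-21 - 88) = (7*(1 - 4)/(-5 + 4))*(-31) = (7*(-3)/(-1))*(-31) = (7*(-1)*(-3))*(-31) = 21*(-31) = -651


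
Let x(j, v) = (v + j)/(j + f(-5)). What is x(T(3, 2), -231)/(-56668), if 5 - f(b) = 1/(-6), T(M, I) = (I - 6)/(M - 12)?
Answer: 2075/2861734 ≈ 0.00072508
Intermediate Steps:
T(M, I) = (-6 + I)/(-12 + M)
f(b) = 31/6 (f(b) = 5 - 1/(-6) = 5 - 1*(-1/6) = 5 + 1/6 = 31/6)
x(j, v) = (j + v)/(31/6 + j) (x(j, v) = (v + j)/(j + 31/6) = (j + v)/(31/6 + j))
x(T(3, 2), -231)/(-56668) = (6*((-6 + 2)/(-12 + 3) - 231)/(31 + 6*((-6 + 2)/(-12 + 3))))/(-56668) = (6*(-4/(-9) - 231)/(31 + 6*(-4/(-9))))*(-1/56668) = (6*(-1/9*(-4) - 231)/(31 + 6*(-1/9*(-4))))*(-1/56668) = (6*(4/9 - 231)/(31 + 6*(4/9)))*(-1/56668) = (6*(-2075/9)/(31 + 8/3))*(-1/56668) = (6*(-2075/9)/(101/3))*(-1/56668) = (6*(3/101)*(-2075/9))*(-1/56668) = -4150/101*(-1/56668) = 2075/2861734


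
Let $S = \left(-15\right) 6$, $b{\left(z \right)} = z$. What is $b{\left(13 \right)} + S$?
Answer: $-77$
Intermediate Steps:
$S = -90$
$b{\left(13 \right)} + S = 13 - 90 = -77$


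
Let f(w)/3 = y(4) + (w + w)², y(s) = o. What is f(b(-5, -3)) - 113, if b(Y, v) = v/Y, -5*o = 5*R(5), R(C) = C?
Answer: -3092/25 ≈ -123.68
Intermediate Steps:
o = -5 ≈ -5.0000
y(s) = -5
f(w) = -15 + 12*w² (f(w) = 3*(-5 + (w + w)²) = 3*(-5 + (2*w)²) = 3*(-5 + 4*w²) = -15 + 12*w²)
f(b(-5, -3)) - 113 = (-15 + 12*(-3/(-5))²) - 113 = (-15 + 12*(-3*(-⅕))²) - 113 = (-15 + 12*(⅗)²) - 113 = (-15 + 12*(9/25)) - 113 = (-15 + 108/25) - 113 = -267/25 - 113 = -3092/25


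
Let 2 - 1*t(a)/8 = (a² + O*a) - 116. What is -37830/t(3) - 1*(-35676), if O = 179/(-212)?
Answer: 168511305/4729 ≈ 35634.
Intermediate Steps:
O = -179/212 (O = 179*(-1/212) = -179/212 ≈ -0.84434)
t(a) = 944 - 8*a² + 358*a/53 (t(a) = 16 - 8*((a² - 179*a/212) - 116) = 16 - 8*(-116 + a² - 179*a/212) = 16 + (928 - 8*a² + 358*a/53) = 944 - 8*a² + 358*a/53)
-37830/t(3) - 1*(-35676) = -37830/(944 - 8*3² + (358/53)*3) - 1*(-35676) = -37830/(944 - 8*9 + 1074/53) + 35676 = -37830/(944 - 72 + 1074/53) + 35676 = -37830/47290/53 + 35676 = -37830*53/47290 + 35676 = -200499/4729 + 35676 = 168511305/4729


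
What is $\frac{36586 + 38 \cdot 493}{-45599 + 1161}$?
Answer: $- \frac{27660}{22219} \approx -1.2449$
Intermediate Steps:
$\frac{36586 + 38 \cdot 493}{-45599 + 1161} = \frac{36586 + 18734}{-44438} = 55320 \left(- \frac{1}{44438}\right) = - \frac{27660}{22219}$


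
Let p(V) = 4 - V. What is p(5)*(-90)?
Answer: 90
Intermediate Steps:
p(5)*(-90) = (4 - 1*5)*(-90) = (4 - 5)*(-90) = -1*(-90) = 90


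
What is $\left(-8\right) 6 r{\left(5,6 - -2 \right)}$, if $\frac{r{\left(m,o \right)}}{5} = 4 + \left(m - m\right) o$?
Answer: $-960$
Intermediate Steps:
$r{\left(m,o \right)} = 20$ ($r{\left(m,o \right)} = 5 \left(4 + \left(m - m\right) o\right) = 5 \left(4 + 0 o\right) = 5 \left(4 + 0\right) = 5 \cdot 4 = 20$)
$\left(-8\right) 6 r{\left(5,6 - -2 \right)} = \left(-8\right) 6 \cdot 20 = \left(-48\right) 20 = -960$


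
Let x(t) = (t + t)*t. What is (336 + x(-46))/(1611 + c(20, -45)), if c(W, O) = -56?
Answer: 4568/1555 ≈ 2.9376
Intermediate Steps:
x(t) = 2*t² (x(t) = (2*t)*t = 2*t²)
(336 + x(-46))/(1611 + c(20, -45)) = (336 + 2*(-46)²)/(1611 - 56) = (336 + 2*2116)/1555 = (336 + 4232)*(1/1555) = 4568*(1/1555) = 4568/1555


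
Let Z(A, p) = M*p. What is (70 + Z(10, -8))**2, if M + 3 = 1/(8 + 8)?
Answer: 34969/4 ≈ 8742.3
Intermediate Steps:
M = -47/16 (M = -3 + 1/(8 + 8) = -3 + 1/16 = -47/16 ≈ -2.9375)
Z(A, p) = -47*p/16
(70 + Z(10, -8))**2 = (70 - 47/16*(-8))**2 = (70 + 47/2)**2 = (187/2)**2 = 34969/4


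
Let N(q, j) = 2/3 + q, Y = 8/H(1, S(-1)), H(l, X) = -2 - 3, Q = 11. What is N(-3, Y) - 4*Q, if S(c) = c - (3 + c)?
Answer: -139/3 ≈ -46.333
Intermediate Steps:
S(c) = -3 (S(c) = c + (-3 - c) = -3)
H(l, X) = -5
Y = -8/5 (Y = 8/(-5) = 8*(-1/5) = -8/5 ≈ -1.6000)
N(q, j) = 2/3 + q (N(q, j) = 2*(1/3) + q = 2/3 + q)
N(-3, Y) - 4*Q = (2/3 - 3) - 4*11 = -7/3 - 44 = -139/3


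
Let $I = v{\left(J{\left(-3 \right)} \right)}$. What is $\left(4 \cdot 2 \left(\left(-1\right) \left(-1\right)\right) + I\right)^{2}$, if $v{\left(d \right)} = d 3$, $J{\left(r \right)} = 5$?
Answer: $529$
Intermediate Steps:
$v{\left(d \right)} = 3 d$
$I = 15$ ($I = 3 \cdot 5 = 15$)
$\left(4 \cdot 2 \left(\left(-1\right) \left(-1\right)\right) + I\right)^{2} = \left(4 \cdot 2 \left(\left(-1\right) \left(-1\right)\right) + 15\right)^{2} = \left(8 \cdot 1 + 15\right)^{2} = \left(8 + 15\right)^{2} = 23^{2} = 529$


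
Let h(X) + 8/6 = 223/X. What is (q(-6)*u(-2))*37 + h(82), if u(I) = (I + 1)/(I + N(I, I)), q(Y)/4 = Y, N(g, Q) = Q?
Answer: -54271/246 ≈ -220.61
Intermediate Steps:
q(Y) = 4*Y
h(X) = -4/3 + 223/X
u(I) = (1 + I)/(2*I) (u(I) = (I + 1)/(I + I) = (1 + I)/((2*I)) = (1 + I)*(1/(2*I)) = (1 + I)/(2*I))
(q(-6)*u(-2))*37 + h(82) = ((4*(-6))*((1/2)*(1 - 2)/(-2)))*37 + (-4/3 + 223/82) = -12*(-1)*(-1)/2*37 + (-4/3 + 223*(1/82)) = -24*1/4*37 + (-4/3 + 223/82) = -6*37 + 341/246 = -222 + 341/246 = -54271/246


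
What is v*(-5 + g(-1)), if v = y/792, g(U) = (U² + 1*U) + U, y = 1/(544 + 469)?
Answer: -1/133716 ≈ -7.4785e-6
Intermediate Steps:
y = 1/1013 ≈ 0.00098717
g(U) = U² + 2*U (g(U) = (U² + U) + U = (U + U²) + U = U² + 2*U)
v = 1/802296 (v = (1/1013)/792 = (1/1013)*(1/792) = 1/802296 ≈ 1.2464e-6)
v*(-5 + g(-1)) = (-5 - (2 - 1))/802296 = (-5 - 1*1)/802296 = (-5 - 1)/802296 = (1/802296)*(-6) = -1/133716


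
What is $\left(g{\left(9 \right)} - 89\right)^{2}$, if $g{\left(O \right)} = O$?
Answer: $6400$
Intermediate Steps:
$\left(g{\left(9 \right)} - 89\right)^{2} = \left(9 - 89\right)^{2} = \left(-80\right)^{2} = 6400$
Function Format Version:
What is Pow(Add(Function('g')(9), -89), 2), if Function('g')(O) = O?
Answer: 6400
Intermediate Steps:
Pow(Add(Function('g')(9), -89), 2) = Pow(Add(9, -89), 2) = Pow(-80, 2) = 6400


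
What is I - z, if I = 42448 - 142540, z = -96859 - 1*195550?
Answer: 192317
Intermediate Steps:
z = -292409 (z = -96859 - 195550 = -292409)
I = -100092
I - z = -100092 - 1*(-292409) = -100092 + 292409 = 192317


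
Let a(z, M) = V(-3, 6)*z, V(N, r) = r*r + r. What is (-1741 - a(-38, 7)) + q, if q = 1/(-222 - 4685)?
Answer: -711516/4907 ≈ -145.00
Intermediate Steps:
V(N, r) = r + r**2 (V(N, r) = r**2 + r = r + r**2)
q = -1/4907 (q = 1/(-4907) = -1/4907 ≈ -0.00020379)
a(z, M) = 42*z (a(z, M) = (6*(1 + 6))*z = (6*7)*z = 42*z)
(-1741 - a(-38, 7)) + q = (-1741 - 42*(-38)) - 1/4907 = (-1741 - 1*(-1596)) - 1/4907 = (-1741 + 1596) - 1/4907 = -145 - 1/4907 = -711516/4907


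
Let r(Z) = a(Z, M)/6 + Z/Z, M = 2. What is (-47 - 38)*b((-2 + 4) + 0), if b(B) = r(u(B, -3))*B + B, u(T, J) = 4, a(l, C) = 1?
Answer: -1105/3 ≈ -368.33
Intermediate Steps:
r(Z) = 7/6 (r(Z) = 1/6 + Z/Z = 1*(1/6) + 1 = 1/6 + 1 = 7/6)
b(B) = 13*B/6 (b(B) = 7*B/6 + B = 13*B/6)
(-47 - 38)*b((-2 + 4) + 0) = (-47 - 38)*(13*((-2 + 4) + 0)/6) = -1105*(2 + 0)/6 = -1105*2/6 = -85*13/3 = -1105/3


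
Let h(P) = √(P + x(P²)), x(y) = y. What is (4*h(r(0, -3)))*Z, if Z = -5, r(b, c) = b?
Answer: 0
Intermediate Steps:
h(P) = √(P + P²)
(4*h(r(0, -3)))*Z = (4*√(0*(1 + 0)))*(-5) = (4*√(0*1))*(-5) = (4*√0)*(-5) = (4*0)*(-5) = 0*(-5) = 0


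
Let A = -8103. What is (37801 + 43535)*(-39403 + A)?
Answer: -3863948016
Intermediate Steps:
(37801 + 43535)*(-39403 + A) = (37801 + 43535)*(-39403 - 8103) = 81336*(-47506) = -3863948016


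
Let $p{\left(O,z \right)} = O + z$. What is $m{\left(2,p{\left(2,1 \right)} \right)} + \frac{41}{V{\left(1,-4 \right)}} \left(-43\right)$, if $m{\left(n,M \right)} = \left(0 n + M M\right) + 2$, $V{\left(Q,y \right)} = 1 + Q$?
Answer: $- \frac{1741}{2} \approx -870.5$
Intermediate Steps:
$m{\left(n,M \right)} = 2 + M^{2}$ ($m{\left(n,M \right)} = \left(0 + M^{2}\right) + 2 = M^{2} + 2 = 2 + M^{2}$)
$m{\left(2,p{\left(2,1 \right)} \right)} + \frac{41}{V{\left(1,-4 \right)}} \left(-43\right) = \left(2 + \left(2 + 1\right)^{2}\right) + \frac{41}{1 + 1} \left(-43\right) = \left(2 + 3^{2}\right) + \frac{41}{2} \left(-43\right) = \left(2 + 9\right) + 41 \cdot \frac{1}{2} \left(-43\right) = 11 + \frac{41}{2} \left(-43\right) = 11 - \frac{1763}{2} = - \frac{1741}{2}$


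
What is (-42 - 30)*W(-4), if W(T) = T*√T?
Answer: 576*I ≈ 576.0*I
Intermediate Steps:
W(T) = T^(3/2)
(-42 - 30)*W(-4) = (-42 - 30)*(-4)^(3/2) = -(-576)*I = 576*I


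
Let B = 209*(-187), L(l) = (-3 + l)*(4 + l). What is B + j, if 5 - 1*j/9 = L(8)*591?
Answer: -358178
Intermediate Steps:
B = -39083
j = -319095 (j = 45 - 9*(-12 + 8 + 8²)*591 = 45 - 9*(-12 + 8 + 64)*591 = 45 - 540*591 = 45 - 9*35460 = 45 - 319140 = -319095)
B + j = -39083 - 319095 = -358178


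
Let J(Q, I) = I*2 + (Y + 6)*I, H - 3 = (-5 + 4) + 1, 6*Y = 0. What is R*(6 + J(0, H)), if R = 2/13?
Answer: 60/13 ≈ 4.6154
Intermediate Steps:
Y = 0 (Y = (1/6)*0 = 0)
R = 2/13 (R = 2*(1/13) = 2/13 ≈ 0.15385)
H = 3 (H = 3 + ((-5 + 4) + 1) = 3 + (-1 + 1) = 3 + 0 = 3)
J(Q, I) = 8*I (J(Q, I) = I*2 + (0 + 6)*I = 2*I + 6*I = 8*I)
R*(6 + J(0, H)) = 2*(6 + 8*3)/13 = 2*(6 + 24)/13 = (2/13)*30 = 60/13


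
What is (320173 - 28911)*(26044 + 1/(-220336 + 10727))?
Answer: 1590015800225290/209609 ≈ 7.5856e+9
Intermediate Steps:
(320173 - 28911)*(26044 + 1/(-220336 + 10727)) = 291262*(26044 + 1/(-209609)) = 291262*(26044 - 1/209609) = 291262*(5459056795/209609) = 1590015800225290/209609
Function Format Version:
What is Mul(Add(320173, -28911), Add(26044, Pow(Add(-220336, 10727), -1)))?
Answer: Rational(1590015800225290, 209609) ≈ 7.5856e+9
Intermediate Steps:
Mul(Add(320173, -28911), Add(26044, Pow(Add(-220336, 10727), -1))) = Mul(291262, Add(26044, Pow(-209609, -1))) = Mul(291262, Add(26044, Rational(-1, 209609))) = Mul(291262, Rational(5459056795, 209609)) = Rational(1590015800225290, 209609)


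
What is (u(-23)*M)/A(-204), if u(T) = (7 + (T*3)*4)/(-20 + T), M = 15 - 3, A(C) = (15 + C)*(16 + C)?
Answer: 269/127323 ≈ 0.0021127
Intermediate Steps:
M = 12
u(T) = (7 + 12*T)/(-20 + T) (u(T) = (7 + (3*T)*4)/(-20 + T) = (7 + 12*T)/(-20 + T))
(u(-23)*M)/A(-204) = (((7 + 12*(-23))/(-20 - 23))*12)/(240 + (-204)**2 + 31*(-204)) = (((7 - 276)/(-43))*12)/(240 + 41616 - 6324) = (-1/43*(-269)*12)/35532 = ((269/43)*12)*(1/35532) = (3228/43)*(1/35532) = 269/127323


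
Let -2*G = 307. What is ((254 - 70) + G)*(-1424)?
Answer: -43432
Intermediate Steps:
G = -307/2 (G = -½*307 = -307/2 ≈ -153.50)
((254 - 70) + G)*(-1424) = ((254 - 70) - 307/2)*(-1424) = (184 - 307/2)*(-1424) = (61/2)*(-1424) = -43432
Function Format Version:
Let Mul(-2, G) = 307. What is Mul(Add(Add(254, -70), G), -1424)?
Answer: -43432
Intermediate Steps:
G = Rational(-307, 2) (G = Mul(Rational(-1, 2), 307) = Rational(-307, 2) ≈ -153.50)
Mul(Add(Add(254, -70), G), -1424) = Mul(Add(Add(254, -70), Rational(-307, 2)), -1424) = Mul(Add(184, Rational(-307, 2)), -1424) = Mul(Rational(61, 2), -1424) = -43432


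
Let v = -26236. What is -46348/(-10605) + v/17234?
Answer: 37180618/13054755 ≈ 2.8481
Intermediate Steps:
-46348/(-10605) + v/17234 = -46348/(-10605) - 26236/17234 = -46348*(-1/10605) - 26236*1/17234 = 46348/10605 - 1874/1231 = 37180618/13054755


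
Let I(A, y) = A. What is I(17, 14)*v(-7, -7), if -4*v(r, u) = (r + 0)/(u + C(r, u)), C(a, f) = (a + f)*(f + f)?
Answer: 17/108 ≈ 0.15741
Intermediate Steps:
C(a, f) = 2*f*(a + f) (C(a, f) = (a + f)*(2*f) = 2*f*(a + f))
v(r, u) = -r/(4*(u + 2*u*(r + u))) (v(r, u) = -(r + 0)/(4*(u + 2*u*(r + u))) = -r/(4*(u + 2*u*(r + u))))
I(17, 14)*v(-7, -7) = 17*(-¼*(-7)/(-7*(1 + 2*(-7) + 2*(-7)))) = 17*(-¼*(-7)*(-⅐)/(1 - 14 - 14)) = 17*(-¼*(-7)*(-⅐)/(-27)) = 17*(-¼*(-7)*(-⅐)*(-1/27)) = 17*(1/108) = 17/108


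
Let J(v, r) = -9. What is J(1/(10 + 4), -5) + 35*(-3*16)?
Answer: -1689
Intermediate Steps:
J(1/(10 + 4), -5) + 35*(-3*16) = -9 + 35*(-3*16) = -9 + 35*(-48) = -9 - 1680 = -1689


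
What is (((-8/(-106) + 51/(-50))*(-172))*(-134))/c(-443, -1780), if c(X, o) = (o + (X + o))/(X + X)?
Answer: -25556290792/5303975 ≈ -4818.3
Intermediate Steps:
c(X, o) = (X + 2*o)/(2*X) (c(X, o) = (X + 2*o)/((2*X)) = (X + 2*o)*(1/(2*X)) = (X + 2*o)/(2*X))
(((-8/(-106) + 51/(-50))*(-172))*(-134))/c(-443, -1780) = (((-8/(-106) + 51/(-50))*(-172))*(-134))/(((-1780 + (1/2)*(-443))/(-443))) = (((-8*(-1/106) + 51*(-1/50))*(-172))*(-134))/((-(-1780 - 443/2)/443)) = (((4/53 - 51/50)*(-172))*(-134))/((-1/443*(-4003/2))) = (-2503/2650*(-172)*(-134))/(4003/886) = ((215258/1325)*(-134))*(886/4003) = -28844572/1325*886/4003 = -25556290792/5303975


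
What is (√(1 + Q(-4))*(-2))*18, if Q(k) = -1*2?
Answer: -36*I ≈ -36.0*I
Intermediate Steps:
Q(k) = -2
(√(1 + Q(-4))*(-2))*18 = (√(1 - 2)*(-2))*18 = (√(-1)*(-2))*18 = (I*(-2))*18 = -2*I*18 = -36*I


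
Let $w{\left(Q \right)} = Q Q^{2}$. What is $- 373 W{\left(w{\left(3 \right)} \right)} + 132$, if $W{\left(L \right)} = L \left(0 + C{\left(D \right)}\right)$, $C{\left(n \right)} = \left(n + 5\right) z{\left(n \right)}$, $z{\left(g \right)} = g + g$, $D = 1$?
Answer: $-120720$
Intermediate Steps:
$z{\left(g \right)} = 2 g$
$w{\left(Q \right)} = Q^{3}$
$C{\left(n \right)} = 2 n \left(5 + n\right)$ ($C{\left(n \right)} = \left(n + 5\right) 2 n = \left(5 + n\right) 2 n = 2 n \left(5 + n\right)$)
$W{\left(L \right)} = 12 L$ ($W{\left(L \right)} = L \left(0 + 2 \cdot 1 \left(5 + 1\right)\right) = L \left(0 + 2 \cdot 1 \cdot 6\right) = L \left(0 + 12\right) = L 12 = 12 L$)
$- 373 W{\left(w{\left(3 \right)} \right)} + 132 = - 373 \cdot 12 \cdot 3^{3} + 132 = - 373 \cdot 12 \cdot 27 + 132 = \left(-373\right) 324 + 132 = -120852 + 132 = -120720$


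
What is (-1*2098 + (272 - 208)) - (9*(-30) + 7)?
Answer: -1771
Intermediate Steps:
(-1*2098 + (272 - 208)) - (9*(-30) + 7) = (-2098 + 64) - (-270 + 7) = -2034 - 1*(-263) = -2034 + 263 = -1771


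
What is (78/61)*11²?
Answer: 9438/61 ≈ 154.72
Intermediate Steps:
(78/61)*11² = (78*(1/61))*121 = (78/61)*121 = 9438/61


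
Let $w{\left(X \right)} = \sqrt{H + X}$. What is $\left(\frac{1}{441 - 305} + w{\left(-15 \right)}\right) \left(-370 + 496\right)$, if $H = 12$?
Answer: $\frac{63}{68} + 126 i \sqrt{3} \approx 0.92647 + 218.24 i$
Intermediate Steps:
$w{\left(X \right)} = \sqrt{12 + X}$
$\left(\frac{1}{441 - 305} + w{\left(-15 \right)}\right) \left(-370 + 496\right) = \left(\frac{1}{441 - 305} + \sqrt{12 - 15}\right) \left(-370 + 496\right) = \left(\frac{1}{136} + \sqrt{-3}\right) 126 = \left(\frac{1}{136} + i \sqrt{3}\right) 126 = \frac{63}{68} + 126 i \sqrt{3}$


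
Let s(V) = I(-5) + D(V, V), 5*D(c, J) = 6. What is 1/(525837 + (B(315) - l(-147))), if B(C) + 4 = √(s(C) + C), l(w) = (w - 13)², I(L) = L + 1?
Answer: 2501165/1251165269884 - √7805/1251165269884 ≈ 1.9990e-6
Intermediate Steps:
D(c, J) = 6/5 (D(c, J) = (⅕)*6 = 6/5)
I(L) = 1 + L
s(V) = -14/5 (s(V) = (1 - 5) + 6/5 = -4 + 6/5 = -14/5)
l(w) = (-13 + w)²
B(C) = -4 + √(-14/5 + C)
1/(525837 + (B(315) - l(-147))) = 1/(525837 + ((-4 + √(-70 + 25*315)/5) - (-13 - 147)²)) = 1/(525837 + ((-4 + √(-70 + 7875)/5) - 1*(-160)²)) = 1/(525837 + ((-4 + √7805/5) - 1*25600)) = 1/(525837 + ((-4 + √7805/5) - 25600)) = 1/(525837 + (-25604 + √7805/5)) = 1/(500233 + √7805/5)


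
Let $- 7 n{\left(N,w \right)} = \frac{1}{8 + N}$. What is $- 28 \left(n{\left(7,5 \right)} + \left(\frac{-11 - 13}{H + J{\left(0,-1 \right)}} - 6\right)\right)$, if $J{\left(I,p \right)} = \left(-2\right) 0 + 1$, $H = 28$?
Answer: $\frac{83276}{435} \approx 191.44$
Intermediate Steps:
$J{\left(I,p \right)} = 1$ ($J{\left(I,p \right)} = 0 + 1 = 1$)
$n{\left(N,w \right)} = - \frac{1}{7 \left(8 + N\right)}$
$- 28 \left(n{\left(7,5 \right)} + \left(\frac{-11 - 13}{H + J{\left(0,-1 \right)}} - 6\right)\right) = - 28 \left(- \frac{1}{56 + 7 \cdot 7} - \left(6 - \frac{-11 - 13}{28 + 1}\right)\right) = - 28 \left(- \frac{1}{56 + 49} - \left(6 + \frac{24}{29}\right)\right) = - 28 \left(- \frac{1}{105} - \frac{198}{29}\right) = \left(-28\right) \left(- \frac{20819}{3045}\right) = \frac{83276}{435}$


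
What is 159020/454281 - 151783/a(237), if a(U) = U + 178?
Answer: -68886139723/188526615 ≈ -365.39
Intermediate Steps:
a(U) = 178 + U
159020/454281 - 151783/a(237) = 159020/454281 - 151783/(178 + 237) = 159020*(1/454281) - 151783/415 = 159020/454281 - 151783*1/415 = 159020/454281 - 151783/415 = -68886139723/188526615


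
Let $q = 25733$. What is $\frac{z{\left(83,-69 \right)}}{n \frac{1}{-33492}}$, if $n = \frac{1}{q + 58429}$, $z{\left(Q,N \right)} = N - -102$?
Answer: $-93018872232$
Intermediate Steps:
$z{\left(Q,N \right)} = 102 + N$ ($z{\left(Q,N \right)} = N + 102 = 102 + N$)
$n = \frac{1}{84162}$ ($n = \frac{1}{25733 + 58429} = \frac{1}{84162} \approx 1.1882 \cdot 10^{-5}$)
$\frac{z{\left(83,-69 \right)}}{n \frac{1}{-33492}} = \frac{102 - 69}{\frac{1}{84162} \frac{1}{-33492}} = \frac{33}{\frac{1}{84162} \left(- \frac{1}{33492}\right)} = \frac{33}{- \frac{1}{2818753704}} = 33 \left(-2818753704\right) = -93018872232$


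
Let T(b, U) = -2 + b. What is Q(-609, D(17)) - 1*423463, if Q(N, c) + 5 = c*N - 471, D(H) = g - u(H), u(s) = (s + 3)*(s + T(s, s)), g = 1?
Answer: -34788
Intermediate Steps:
u(s) = (-2 + 2*s)*(3 + s) (u(s) = (s + 3)*(s + (-2 + s)) = (3 + s)*(-2 + 2*s) = (-2 + 2*s)*(3 + s))
D(H) = 7 - 4*H - 2*H² (D(H) = 1 - (-6 + 2*H² + 4*H) = 1 + (6 - 4*H - 2*H²) = 7 - 4*H - 2*H²)
Q(N, c) = -476 + N*c (Q(N, c) = -5 + (c*N - 471) = -5 + (N*c - 471) = -5 + (-471 + N*c) = -476 + N*c)
Q(-609, D(17)) - 1*423463 = (-476 - 609*(7 - 4*17 - 2*17²)) - 1*423463 = (-476 - 609*(7 - 68 - 2*289)) - 423463 = (-476 - 609*(7 - 68 - 578)) - 423463 = (-476 - 609*(-639)) - 423463 = (-476 + 389151) - 423463 = 388675 - 423463 = -34788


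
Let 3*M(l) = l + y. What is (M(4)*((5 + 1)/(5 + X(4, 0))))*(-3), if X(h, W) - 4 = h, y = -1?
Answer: -18/13 ≈ -1.3846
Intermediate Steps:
X(h, W) = 4 + h
M(l) = -⅓ + l/3 (M(l) = (l - 1)/3 = (-1 + l)/3 = -⅓ + l/3)
(M(4)*((5 + 1)/(5 + X(4, 0))))*(-3) = ((-⅓ + (⅓)*4)*((5 + 1)/(5 + (4 + 4))))*(-3) = ((-⅓ + 4/3)*(6/(5 + 8)))*(-3) = (1*(6/13))*(-3) = (6/13)*(-3) = -18/13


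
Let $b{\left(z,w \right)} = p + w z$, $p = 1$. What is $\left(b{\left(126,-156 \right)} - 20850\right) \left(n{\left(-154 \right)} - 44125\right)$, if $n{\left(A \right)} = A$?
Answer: $1793520895$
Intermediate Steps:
$b{\left(z,w \right)} = 1 + w z$
$\left(b{\left(126,-156 \right)} - 20850\right) \left(n{\left(-154 \right)} - 44125\right) = \left(\left(1 - 19656\right) - 20850\right) \left(-154 - 44125\right) = \left(\left(1 - 19656\right) - 20850\right) \left(-44279\right) = \left(-19655 - 20850\right) \left(-44279\right) = \left(-40505\right) \left(-44279\right) = 1793520895$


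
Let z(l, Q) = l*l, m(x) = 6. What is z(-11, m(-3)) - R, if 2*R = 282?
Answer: -20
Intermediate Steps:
R = 141 (R = (½)*282 = 141)
z(l, Q) = l²
z(-11, m(-3)) - R = (-11)² - 1*141 = 121 - 141 = -20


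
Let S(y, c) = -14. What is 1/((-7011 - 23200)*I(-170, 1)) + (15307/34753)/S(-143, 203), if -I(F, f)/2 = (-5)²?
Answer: -5780375577/183736504525 ≈ -0.031460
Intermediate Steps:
I(F, f) = -50 (I(F, f) = -2*(-5)² = -2*25 = -50)
1/((-7011 - 23200)*I(-170, 1)) + (15307/34753)/S(-143, 203) = 1/(-7011 - 23200*(-50)) + (15307/34753)/(-14) = -1/50/(-30211) + (15307*(1/34753))*(-1/14) = -1/30211*(-1/50) + (15307/34753)*(-1/14) = 1/1510550 - 15307/486542 = -5780375577/183736504525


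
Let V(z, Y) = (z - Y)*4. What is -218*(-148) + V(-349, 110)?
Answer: 30428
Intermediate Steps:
V(z, Y) = -4*Y + 4*z
-218*(-148) + V(-349, 110) = -218*(-148) + (-4*110 + 4*(-349)) = 32264 + (-440 - 1396) = 32264 - 1836 = 30428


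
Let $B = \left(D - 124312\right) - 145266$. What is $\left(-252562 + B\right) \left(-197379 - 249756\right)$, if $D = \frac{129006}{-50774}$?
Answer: $\frac{5927057319713205}{25387} \approx 2.3347 \cdot 10^{11}$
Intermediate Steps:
$D = - \frac{64503}{25387}$ ($D = 129006 \left(- \frac{1}{50774}\right) = - \frac{64503}{25387} \approx -2.5408$)
$B = - \frac{6843841189}{25387}$ ($B = \left(- \frac{64503}{25387} - 124312\right) - 145266 = - \frac{3155973247}{25387} - 145266 = - \frac{6843841189}{25387} \approx -2.6958 \cdot 10^{5}$)
$\left(-252562 + B\right) \left(-197379 - 249756\right) = \left(-252562 - \frac{6843841189}{25387}\right) \left(-197379 - 249756\right) = \left(- \frac{13255632683}{25387}\right) \left(-447135\right) = \frac{5927057319713205}{25387}$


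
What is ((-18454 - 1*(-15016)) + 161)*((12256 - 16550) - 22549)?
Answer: 87964511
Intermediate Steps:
((-18454 - 1*(-15016)) + 161)*((12256 - 16550) - 22549) = ((-18454 + 15016) + 161)*(-4294 - 22549) = (-3438 + 161)*(-26843) = -3277*(-26843) = 87964511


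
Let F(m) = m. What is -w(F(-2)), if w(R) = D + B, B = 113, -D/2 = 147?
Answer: 181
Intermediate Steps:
D = -294 (D = -2*147 = -294)
w(R) = -181 (w(R) = -294 + 113 = -181)
-w(F(-2)) = -1*(-181) = 181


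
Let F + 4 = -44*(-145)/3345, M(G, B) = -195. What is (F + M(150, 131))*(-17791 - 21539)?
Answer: 1728619050/223 ≈ 7.7517e+6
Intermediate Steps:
F = -1400/669 (F = -4 - 44*(-145)/3345 = -4 + 6380*(1/3345) = -4 + 1276/669 = -1400/669 ≈ -2.0927)
(F + M(150, 131))*(-17791 - 21539) = (-1400/669 - 195)*(-17791 - 21539) = -131855/669*(-39330) = 1728619050/223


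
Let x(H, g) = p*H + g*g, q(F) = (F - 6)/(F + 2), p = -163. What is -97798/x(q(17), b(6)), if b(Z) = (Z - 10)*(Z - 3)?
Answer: -1858162/943 ≈ -1970.5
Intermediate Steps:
b(Z) = (-10 + Z)*(-3 + Z)
q(F) = (-6 + F)/(2 + F)
x(H, g) = g**2 - 163*H (x(H, g) = -163*H + g*g = -163*H + g**2 = g**2 - 163*H)
-97798/x(q(17), b(6)) = -97798/((30 + 6**2 - 13*6)**2 - 163*(-6 + 17)/(2 + 17)) = -97798/((30 + 36 - 78)**2 - 163*11/19) = -97798/((-12)**2 - 163*11/19) = -97798/(144 - 163*11/19) = -97798/(144 - 1793/19) = -97798/943/19 = -97798*19/943 = -1858162/943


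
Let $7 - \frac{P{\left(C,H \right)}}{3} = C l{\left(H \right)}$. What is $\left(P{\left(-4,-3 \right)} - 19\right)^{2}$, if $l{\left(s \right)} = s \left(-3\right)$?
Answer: $12100$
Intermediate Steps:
$l{\left(s \right)} = - 3 s$
$P{\left(C,H \right)} = 21 + 9 C H$ ($P{\left(C,H \right)} = 21 - 3 C \left(- 3 H\right) = 21 - 3 \left(- 3 C H\right) = 21 + 9 C H$)
$\left(P{\left(-4,-3 \right)} - 19\right)^{2} = \left(\left(21 + 9 \left(-4\right) \left(-3\right)\right) - 19\right)^{2} = \left(\left(21 + 108\right) - 19\right)^{2} = \left(129 - 19\right)^{2} = 110^{2} = 12100$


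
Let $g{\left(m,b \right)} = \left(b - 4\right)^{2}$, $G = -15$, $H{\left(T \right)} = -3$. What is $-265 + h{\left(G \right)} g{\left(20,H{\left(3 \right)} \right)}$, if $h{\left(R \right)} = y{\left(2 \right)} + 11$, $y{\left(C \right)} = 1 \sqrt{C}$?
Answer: $274 + 49 \sqrt{2} \approx 343.3$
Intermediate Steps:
$y{\left(C \right)} = \sqrt{C}$
$h{\left(R \right)} = 11 + \sqrt{2}$ ($h{\left(R \right)} = \sqrt{2} + 11 = 11 + \sqrt{2}$)
$g{\left(m,b \right)} = \left(-4 + b\right)^{2}$
$-265 + h{\left(G \right)} g{\left(20,H{\left(3 \right)} \right)} = -265 + \left(11 + \sqrt{2}\right) \left(-4 - 3\right)^{2} = -265 + \left(11 + \sqrt{2}\right) \left(-7\right)^{2} = -265 + \left(11 + \sqrt{2}\right) 49 = -265 + \left(539 + 49 \sqrt{2}\right) = 274 + 49 \sqrt{2}$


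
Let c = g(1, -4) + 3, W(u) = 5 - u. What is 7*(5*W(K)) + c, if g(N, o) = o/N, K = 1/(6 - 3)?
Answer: 487/3 ≈ 162.33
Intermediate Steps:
K = 1/3 ≈ 0.33333
c = -1 (c = -4/1 + 3 = -4*1 + 3 = -4 + 3 = -1)
7*(5*W(K)) + c = 7*(5*(5 - 1*1/3)) - 1 = 7*(5*(5 - 1/3)) - 1 = 7*(5*(14/3)) - 1 = 7*(70/3) - 1 = 490/3 - 1 = 487/3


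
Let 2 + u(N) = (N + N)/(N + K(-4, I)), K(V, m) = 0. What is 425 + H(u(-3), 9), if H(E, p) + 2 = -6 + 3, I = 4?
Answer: 420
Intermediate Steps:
u(N) = 0 (u(N) = -2 + (N + N)/(N + 0) = -2 + (2*N)/N = -2 + 2 = 0)
H(E, p) = -5 (H(E, p) = -2 + (-6 + 3) = -2 - 3 = -5)
425 + H(u(-3), 9) = 425 - 5 = 420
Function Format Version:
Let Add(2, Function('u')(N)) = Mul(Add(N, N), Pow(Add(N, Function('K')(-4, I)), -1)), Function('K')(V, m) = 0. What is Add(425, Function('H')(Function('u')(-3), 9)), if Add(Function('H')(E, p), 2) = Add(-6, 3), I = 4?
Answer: 420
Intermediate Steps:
Function('u')(N) = 0 (Function('u')(N) = Add(-2, Mul(Add(N, N), Pow(Add(N, 0), -1))) = Add(-2, Mul(Mul(2, N), Pow(N, -1))) = Add(-2, 2) = 0)
Function('H')(E, p) = -5 (Function('H')(E, p) = Add(-2, Add(-6, 3)) = Add(-2, -3) = -5)
Add(425, Function('H')(Function('u')(-3), 9)) = Add(425, -5) = 420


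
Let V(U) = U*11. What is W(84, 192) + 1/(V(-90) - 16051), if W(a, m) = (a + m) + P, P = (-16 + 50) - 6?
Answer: 5180463/17041 ≈ 304.00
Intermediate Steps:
P = 28 (P = 34 - 6 = 28)
V(U) = 11*U
W(a, m) = 28 + a + m (W(a, m) = (a + m) + 28 = 28 + a + m)
W(84, 192) + 1/(V(-90) - 16051) = (28 + 84 + 192) + 1/(11*(-90) - 16051) = 304 + 1/(-990 - 16051) = 304 + 1/(-17041) = 304 - 1/17041 = 5180463/17041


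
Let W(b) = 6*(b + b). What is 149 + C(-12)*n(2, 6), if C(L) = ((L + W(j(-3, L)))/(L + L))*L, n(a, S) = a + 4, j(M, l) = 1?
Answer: 149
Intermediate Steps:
W(b) = 12*b (W(b) = 6*(2*b) = 12*b)
n(a, S) = 4 + a
C(L) = 6 + L/2 (C(L) = ((L + 12*1)/(L + L))*L = ((L + 12)/((2*L)))*L = ((12 + L)*(1/(2*L)))*L = ((12 + L)/(2*L))*L = 6 + L/2)
149 + C(-12)*n(2, 6) = 149 + (6 + (1/2)*(-12))*(4 + 2) = 149 + (6 - 6)*6 = 149 + 0*6 = 149 + 0 = 149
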